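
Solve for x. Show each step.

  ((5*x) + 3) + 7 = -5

Step 1. [((5*x) + 3) + 7 = -5] peel the +7: subtract 7 from each side. So sub: (5*x) + 3 = -12.
Step 2. [(5*x) + 3 = -12] the outer +3 inverts by subtracting 3. So sub: 5*x = -15.
Step 3. [5*x = -15] 5·(inner) — divide through by 5. So div: x = -3.

Answer: x ∈ {-3}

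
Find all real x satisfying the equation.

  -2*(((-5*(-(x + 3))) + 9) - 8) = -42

Step 1. [-2*(((-5*(-(x + 3))) + 9) - 8) = -42] -2 out front; divide by -2, so div: ((-5*(-(x + 3))) + 9) - 8 = 21.
Step 2. [((-5*(-(x + 3))) + 9) - 8 = 21] add 8: x sits inside (… - 8). So sub: (-5*(-(x + 3))) + 9 = 29.
Step 3. [(-5*(-(x + 3))) + 9 = 29] 9 comes off first (subtract 9). So sub: -5*(-(x + 3)) = 20.
Step 4. [-5*(-(x + 3)) = 20] LHS = -5·(…); ÷-5 both sides, so div: -(x + 3) = -4.
Step 5. [-(x + 3) = -4] LHS negated; negate both sides. So neg: x + 3 = 4.
Step 6. [x + 3 = 4] 3 comes off first (subtract 3), so sub: x = 1.

Answer: x ∈ {1}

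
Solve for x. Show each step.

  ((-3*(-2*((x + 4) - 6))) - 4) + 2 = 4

Step 1. [((-3*(-2*((x + 4) - 6))) - 4) + 2 = 4] +2 is outermost — subtract 2 both sides. So sub: (-3*(-2*((x + 4) - 6))) - 4 = 2.
Step 2. [(-3*(-2*((x + 4) - 6))) - 4 = 2] -4 is outermost — add 4 both sides. So sub: -3*(-2*((x + 4) - 6)) = 6.
Step 3. [-3*(-2*((x + 4) - 6)) = 6] divide by the outer -3, so div: -2*((x + 4) - 6) = -2.
Step 4. [-2*((x + 4) - 6) = -2] divide by the outer -2, so div: (x + 4) - 6 = 1.
Step 5. [(x + 4) - 6 = 1] peel the -6: add 6 from each side. So sub: x + 4 = 7.
Step 6. [x + 4 = 7] subtract 4: x sits inside (… + 4) ⇒ sub: x = 3.

Answer: x ∈ {3}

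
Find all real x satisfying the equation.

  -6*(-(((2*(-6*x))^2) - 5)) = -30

Step 1. [-6*(-(((2*(-6*x))^2) - 5)) = -30] -6 out front; divide by -6 ⇒ div: -(((2*(-6*x))^2) - 5) = 5.
Step 2. [-(((2*(-6*x))^2) - 5) = 5] flip signs both sides. So neg: ((2*(-6*x))^2) - 5 = -5.
Step 3. [((2*(-6*x))^2) - 5 = -5] the outer -5 inverts by adding 5. So sub: (2*(-6*x))^2 = 0.
Step 4. [(2*(-6*x))^2 = 0] 0 ≥ 0, LHS is (·)² — take ±√. So sqrt: 2*(-6*x) = 0.
Step 5. [2*(-6*x) = 0] 2·(inner) — divide through by 2, so div: -6*x = 0.
Step 6. [-6*x = 0] divide by the outer -6 ⇒ div: x = 0.

Answer: x ∈ {0}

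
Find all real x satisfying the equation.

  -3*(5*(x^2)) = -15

Step 1. [-3*(5*(x^2)) = -15] leading coefficient -3: divide by -3, so div: 5*(x^2) = 5.
Step 2. [5*(x^2) = 5] LHS = 5·(…); ÷5 both sides. So div: x^2 = 1.
Step 3. [x^2 = 1] √ both sides: 1 ≥ 0 gives two branches, so sqrt: x = 1 or -1.

Answer: x ∈ {-1, 1}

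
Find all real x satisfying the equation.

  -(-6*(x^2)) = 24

Step 1. [-(-6*(x^2)) = 24] flip signs both sides. So neg: -6*(x^2) = -24.
Step 2. [-6*(x^2) = -24] LHS = -6·(…); ÷-6 both sides, so div: x^2 = 4.
Step 3. [x^2 = 4] √ both sides: 4 ≥ 0 gives two branches. So sqrt: x = 2 or -2.

Answer: x ∈ {-2, 2}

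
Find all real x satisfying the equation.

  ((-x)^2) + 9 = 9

Step 1. [((-x)^2) + 9 = 9] the outer +9 inverts by subtracting 9 ⇒ sub: (-x)^2 = 0.
Step 2. [(-x)^2 = 0] LHS squared, RHS 0 ≥ 0: apply √ (±), so sqrt: -x = 0.
Step 3. [-x = 0] leading − — multiply by −1. So neg: x = 0.

Answer: x ∈ {0}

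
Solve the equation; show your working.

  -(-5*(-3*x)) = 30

Step 1. [-(-5*(-3*x)) = 30] LHS negated; negate both sides, so neg: -5*(-3*x) = -30.
Step 2. [-5*(-3*x) = -30] leading coefficient -5: divide by -5, so div: -3*x = 6.
Step 3. [-3*x = 6] divide by the outer -3, so div: x = -2.

Answer: x ∈ {-2}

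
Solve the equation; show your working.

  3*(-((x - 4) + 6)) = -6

Step 1. [3*(-((x - 4) + 6)) = -6] leading coefficient 3: divide by 3 ⇒ div: -((x - 4) + 6) = -2.
Step 2. [-((x - 4) + 6) = -2] leading − — multiply by −1 ⇒ neg: (x - 4) + 6 = 2.
Step 3. [(x - 4) + 6 = 2] the outer +6 inverts by subtracting 6. So sub: x - 4 = -4.
Step 4. [x - 4 = -4] -4 is outermost — add 4 both sides, so sub: x = 0.

Answer: x ∈ {0}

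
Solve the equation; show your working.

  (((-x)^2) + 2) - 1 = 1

Step 1. [(((-x)^2) + 2) - 1 = 1] add 1: x sits inside (… - 1) ⇒ sub: ((-x)^2) + 2 = 2.
Step 2. [((-x)^2) + 2 = 2] 2 comes off first (subtract 2), so sub: (-x)^2 = 0.
Step 3. [(-x)^2 = 0] LHS squared, RHS 0 ≥ 0: apply √ (±), so sqrt: -x = 0.
Step 4. [-x = 0] leading − — multiply by −1, so neg: x = 0.

Answer: x ∈ {0}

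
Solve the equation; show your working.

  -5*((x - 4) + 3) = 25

Step 1. [-5*((x - 4) + 3) = 25] leading coefficient -5: divide by -5 ⇒ div: (x - 4) + 3 = -5.
Step 2. [(x - 4) + 3 = -5] +3 is outermost — subtract 3 both sides ⇒ sub: x - 4 = -8.
Step 3. [x - 4 = -8] add 4: x sits inside (… - 4), so sub: x = -4.

Answer: x ∈ {-4}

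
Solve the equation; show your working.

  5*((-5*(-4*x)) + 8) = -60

Step 1. [5*((-5*(-4*x)) + 8) = -60] leading coefficient 5: divide by 5 ⇒ div: (-5*(-4*x)) + 8 = -12.
Step 2. [(-5*(-4*x)) + 8 = -12] +8 is outermost — subtract 8 both sides ⇒ sub: -5*(-4*x) = -20.
Step 3. [-5*(-4*x) = -20] divide by the outer -5 ⇒ div: -4*x = 4.
Step 4. [-4*x = 4] divide by the outer -4 ⇒ div: x = -1.

Answer: x ∈ {-1}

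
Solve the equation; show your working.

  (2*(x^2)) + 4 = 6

Step 1. [(2*(x^2)) + 4 = 6] 4 comes off first (subtract 4), so sub: 2*(x^2) = 2.
Step 2. [2*(x^2) = 2] 2 out front; divide by 2. So div: x^2 = 1.
Step 3. [x^2 = 1] √ both sides: 1 ≥ 0 gives two branches, so sqrt: x = 1 or -1.

Answer: x ∈ {-1, 1}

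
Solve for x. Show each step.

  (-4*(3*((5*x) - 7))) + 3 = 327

Step 1. [(-4*(3*((5*x) - 7))) + 3 = 327] peel the +3: subtract 3 from each side ⇒ sub: -4*(3*((5*x) - 7)) = 324.
Step 2. [-4*(3*((5*x) - 7)) = 324] -4·(inner) — divide through by -4. So div: 3*((5*x) - 7) = -81.
Step 3. [3*((5*x) - 7) = -81] 3 out front; divide by 3. So div: (5*x) - 7 = -27.
Step 4. [(5*x) - 7 = -27] 7 comes off first (add 7) ⇒ sub: 5*x = -20.
Step 5. [5*x = -20] divide by the outer 5. So div: x = -4.

Answer: x ∈ {-4}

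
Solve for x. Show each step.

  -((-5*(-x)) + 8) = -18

Step 1. [-((-5*(-x)) + 8) = -18] flip signs both sides ⇒ neg: (-5*(-x)) + 8 = 18.
Step 2. [(-5*(-x)) + 8 = 18] +8 is outermost — subtract 8 both sides, so sub: -5*(-x) = 10.
Step 3. [-5*(-x) = 10] LHS = -5·(…); ÷-5 both sides ⇒ div: -x = -2.
Step 4. [-x = -2] flip signs both sides. So neg: x = 2.

Answer: x ∈ {2}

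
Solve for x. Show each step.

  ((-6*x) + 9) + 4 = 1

Step 1. [((-6*x) + 9) + 4 = 1] peel the +4: subtract 4 from each side. So sub: (-6*x) + 9 = -3.
Step 2. [(-6*x) + 9 = -3] the outer +9 inverts by subtracting 9. So sub: -6*x = -12.
Step 3. [-6*x = -12] leading coefficient -6: divide by -6, so div: x = 2.

Answer: x ∈ {2}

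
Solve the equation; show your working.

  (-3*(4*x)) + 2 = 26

Step 1. [(-3*(4*x)) + 2 = 26] the outer +2 inverts by subtracting 2 ⇒ sub: -3*(4*x) = 24.
Step 2. [-3*(4*x) = 24] -3 out front; divide by -3, so div: 4*x = -8.
Step 3. [4*x = -8] 4 out front; divide by 4 ⇒ div: x = -2.

Answer: x ∈ {-2}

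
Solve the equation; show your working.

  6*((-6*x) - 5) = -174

Step 1. [6*((-6*x) - 5) = -174] divide by the outer 6 ⇒ div: (-6*x) - 5 = -29.
Step 2. [(-6*x) - 5 = -29] -5 is outermost — add 5 both sides, so sub: -6*x = -24.
Step 3. [-6*x = -24] -6 out front; divide by -6. So div: x = 4.

Answer: x ∈ {4}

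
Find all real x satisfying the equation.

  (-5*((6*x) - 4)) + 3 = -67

Step 1. [(-5*((6*x) - 4)) + 3 = -67] peel the +3: subtract 3 from each side. So sub: -5*((6*x) - 4) = -70.
Step 2. [-5*((6*x) - 4) = -70] -5·(inner) — divide through by -5, so div: (6*x) - 4 = 14.
Step 3. [(6*x) - 4 = 14] -4 is outermost — add 4 both sides ⇒ sub: 6*x = 18.
Step 4. [6*x = 18] 6 out front; divide by 6 ⇒ div: x = 3.

Answer: x ∈ {3}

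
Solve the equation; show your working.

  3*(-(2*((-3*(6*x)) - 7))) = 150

Step 1. [3*(-(2*((-3*(6*x)) - 7))) = 150] divide by the outer 3. So div: -(2*((-3*(6*x)) - 7)) = 50.
Step 2. [-(2*((-3*(6*x)) - 7)) = 50] flip signs both sides ⇒ neg: 2*((-3*(6*x)) - 7) = -50.
Step 3. [2*((-3*(6*x)) - 7) = -50] leading coefficient 2: divide by 2, so div: (-3*(6*x)) - 7 = -25.
Step 4. [(-3*(6*x)) - 7 = -25] 7 comes off first (add 7), so sub: -3*(6*x) = -18.
Step 5. [-3*(6*x) = -18] LHS = -3·(…); ÷-3 both sides. So div: 6*x = 6.
Step 6. [6*x = 6] leading coefficient 6: divide by 6. So div: x = 1.

Answer: x ∈ {1}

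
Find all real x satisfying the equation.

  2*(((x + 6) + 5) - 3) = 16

Step 1. [2*(((x + 6) + 5) - 3) = 16] LHS = 2·(…); ÷2 both sides, so div: ((x + 6) + 5) - 3 = 8.
Step 2. [((x + 6) + 5) - 3 = 8] add 3: x sits inside (… - 3), so sub: (x + 6) + 5 = 11.
Step 3. [(x + 6) + 5 = 11] +5 is outermost — subtract 5 both sides. So sub: x + 6 = 6.
Step 4. [x + 6 = 6] subtract 6: x sits inside (… + 6). So sub: x = 0.

Answer: x ∈ {0}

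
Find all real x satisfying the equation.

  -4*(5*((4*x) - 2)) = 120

Step 1. [-4*(5*((4*x) - 2)) = 120] LHS = -4·(…); ÷-4 both sides. So div: 5*((4*x) - 2) = -30.
Step 2. [5*((4*x) - 2) = -30] 5 out front; divide by 5. So div: (4*x) - 2 = -6.
Step 3. [(4*x) - 2 = -6] add 2: x sits inside (… - 2). So sub: 4*x = -4.
Step 4. [4*x = -4] LHS = 4·(…); ÷4 both sides. So div: x = -1.

Answer: x ∈ {-1}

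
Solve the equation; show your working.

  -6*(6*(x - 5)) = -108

Step 1. [-6*(6*(x - 5)) = -108] leading coefficient -6: divide by -6 ⇒ div: 6*(x - 5) = 18.
Step 2. [6*(x - 5) = 18] 6·(inner) — divide through by 6, so div: x - 5 = 3.
Step 3. [x - 5 = 3] -5 is outermost — add 5 both sides. So sub: x = 8.

Answer: x ∈ {8}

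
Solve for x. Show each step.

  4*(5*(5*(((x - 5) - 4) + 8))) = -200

Step 1. [4*(5*(5*(((x - 5) - 4) + 8))) = -200] divide by the outer 4 ⇒ div: 5*(5*(((x - 5) - 4) + 8)) = -50.
Step 2. [5*(5*(((x - 5) - 4) + 8)) = -50] LHS = 5·(…); ÷5 both sides. So div: 5*(((x - 5) - 4) + 8) = -10.
Step 3. [5*(((x - 5) - 4) + 8) = -10] 5 out front; divide by 5, so div: ((x - 5) - 4) + 8 = -2.
Step 4. [((x - 5) - 4) + 8 = -2] +8 is outermost — subtract 8 both sides ⇒ sub: (x - 5) - 4 = -10.
Step 5. [(x - 5) - 4 = -10] peel the -4: add 4 from each side, so sub: x - 5 = -6.
Step 6. [x - 5 = -6] the outer -5 inverts by adding 5 ⇒ sub: x = -1.

Answer: x ∈ {-1}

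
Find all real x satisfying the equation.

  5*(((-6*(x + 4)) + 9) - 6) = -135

Step 1. [5*(((-6*(x + 4)) + 9) - 6) = -135] divide by the outer 5. So div: ((-6*(x + 4)) + 9) - 6 = -27.
Step 2. [((-6*(x + 4)) + 9) - 6 = -27] 6 comes off first (add 6), so sub: (-6*(x + 4)) + 9 = -21.
Step 3. [(-6*(x + 4)) + 9 = -21] peel the +9: subtract 9 from each side ⇒ sub: -6*(x + 4) = -30.
Step 4. [-6*(x + 4) = -30] LHS = -6·(…); ÷-6 both sides. So div: x + 4 = 5.
Step 5. [x + 4 = 5] the outer +4 inverts by subtracting 4, so sub: x = 1.

Answer: x ∈ {1}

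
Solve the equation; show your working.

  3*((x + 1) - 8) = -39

Step 1. [3*((x + 1) - 8) = -39] divide by the outer 3. So div: (x + 1) - 8 = -13.
Step 2. [(x + 1) - 8 = -13] -8 is outermost — add 8 both sides ⇒ sub: x + 1 = -5.
Step 3. [x + 1 = -5] the outer +1 inverts by subtracting 1. So sub: x = -6.

Answer: x ∈ {-6}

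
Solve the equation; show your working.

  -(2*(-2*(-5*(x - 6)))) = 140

Step 1. [-(2*(-2*(-5*(x - 6)))) = 140] LHS negated; negate both sides ⇒ neg: 2*(-2*(-5*(x - 6))) = -140.
Step 2. [2*(-2*(-5*(x - 6))) = -140] 2 out front; divide by 2. So div: -2*(-5*(x - 6)) = -70.
Step 3. [-2*(-5*(x - 6)) = -70] LHS = -2·(…); ÷-2 both sides. So div: -5*(x - 6) = 35.
Step 4. [-5*(x - 6) = 35] leading coefficient -5: divide by -5. So div: x - 6 = -7.
Step 5. [x - 6 = -7] peel the -6: add 6 from each side, so sub: x = -1.

Answer: x ∈ {-1}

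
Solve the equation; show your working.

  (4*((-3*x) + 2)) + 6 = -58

Step 1. [(4*((-3*x) + 2)) + 6 = -58] the outer +6 inverts by subtracting 6, so sub: 4*((-3*x) + 2) = -64.
Step 2. [4*((-3*x) + 2) = -64] divide by the outer 4, so div: (-3*x) + 2 = -16.
Step 3. [(-3*x) + 2 = -16] subtract 2: x sits inside (… + 2), so sub: -3*x = -18.
Step 4. [-3*x = -18] leading coefficient -3: divide by -3. So div: x = 6.

Answer: x ∈ {6}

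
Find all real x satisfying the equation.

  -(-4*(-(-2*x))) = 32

Step 1. [-(-4*(-(-2*x))) = 32] leading − — multiply by −1 ⇒ neg: -4*(-(-2*x)) = -32.
Step 2. [-4*(-(-2*x)) = -32] -4·(inner) — divide through by -4, so div: -(-2*x) = 8.
Step 3. [-(-2*x) = 8] leading − — multiply by −1. So neg: -2*x = -8.
Step 4. [-2*x = -8] divide by the outer -2. So div: x = 4.

Answer: x ∈ {4}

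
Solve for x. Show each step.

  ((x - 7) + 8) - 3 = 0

Step 1. [((x - 7) + 8) - 3 = 0] peel the -3: add 3 from each side, so sub: (x - 7) + 8 = 3.
Step 2. [(x - 7) + 8 = 3] 8 comes off first (subtract 8), so sub: x - 7 = -5.
Step 3. [x - 7 = -5] add 7: x sits inside (… - 7), so sub: x = 2.

Answer: x ∈ {2}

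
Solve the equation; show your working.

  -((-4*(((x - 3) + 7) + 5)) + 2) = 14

Step 1. [-((-4*(((x - 3) + 7) + 5)) + 2) = 14] leading − — multiply by −1. So neg: (-4*(((x - 3) + 7) + 5)) + 2 = -14.
Step 2. [(-4*(((x - 3) + 7) + 5)) + 2 = -14] 2 comes off first (subtract 2) ⇒ sub: -4*(((x - 3) + 7) + 5) = -16.
Step 3. [-4*(((x - 3) + 7) + 5) = -16] -4 out front; divide by -4 ⇒ div: ((x - 3) + 7) + 5 = 4.
Step 4. [((x - 3) + 7) + 5 = 4] subtract 5: x sits inside (… + 5) ⇒ sub: (x - 3) + 7 = -1.
Step 5. [(x - 3) + 7 = -1] the outer +7 inverts by subtracting 7. So sub: x - 3 = -8.
Step 6. [x - 3 = -8] -3 is outermost — add 3 both sides ⇒ sub: x = -5.

Answer: x ∈ {-5}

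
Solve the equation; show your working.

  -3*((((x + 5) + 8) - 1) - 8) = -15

Step 1. [-3*((((x + 5) + 8) - 1) - 8) = -15] -3 out front; divide by -3 ⇒ div: (((x + 5) + 8) - 1) - 8 = 5.
Step 2. [(((x + 5) + 8) - 1) - 8 = 5] peel the -8: add 8 from each side, so sub: ((x + 5) + 8) - 1 = 13.
Step 3. [((x + 5) + 8) - 1 = 13] 1 comes off first (add 1) ⇒ sub: (x + 5) + 8 = 14.
Step 4. [(x + 5) + 8 = 14] peel the +8: subtract 8 from each side ⇒ sub: x + 5 = 6.
Step 5. [x + 5 = 6] the outer +5 inverts by subtracting 5, so sub: x = 1.

Answer: x ∈ {1}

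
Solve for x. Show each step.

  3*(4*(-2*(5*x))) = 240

Step 1. [3*(4*(-2*(5*x))) = 240] 3·(inner) — divide through by 3 ⇒ div: 4*(-2*(5*x)) = 80.
Step 2. [4*(-2*(5*x)) = 80] LHS = 4·(…); ÷4 both sides, so div: -2*(5*x) = 20.
Step 3. [-2*(5*x) = 20] -2 out front; divide by -2, so div: 5*x = -10.
Step 4. [5*x = -10] 5·(inner) — divide through by 5. So div: x = -2.

Answer: x ∈ {-2}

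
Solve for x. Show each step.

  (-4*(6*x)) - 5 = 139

Step 1. [(-4*(6*x)) - 5 = 139] the outer -5 inverts by adding 5 ⇒ sub: -4*(6*x) = 144.
Step 2. [-4*(6*x) = 144] LHS = -4·(…); ÷-4 both sides. So div: 6*x = -36.
Step 3. [6*x = -36] leading coefficient 6: divide by 6 ⇒ div: x = -6.

Answer: x ∈ {-6}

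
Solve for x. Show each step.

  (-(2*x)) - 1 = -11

Step 1. [(-(2*x)) - 1 = -11] 1 comes off first (add 1), so sub: -(2*x) = -10.
Step 2. [-(2*x) = -10] flip signs both sides, so neg: 2*x = 10.
Step 3. [2*x = 10] LHS = 2·(…); ÷2 both sides. So div: x = 5.

Answer: x ∈ {5}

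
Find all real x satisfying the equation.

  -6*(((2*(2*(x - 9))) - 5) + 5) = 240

Step 1. [-6*(((2*(2*(x - 9))) - 5) + 5) = 240] LHS = -6·(…); ÷-6 both sides, so div: ((2*(2*(x - 9))) - 5) + 5 = -40.
Step 2. [((2*(2*(x - 9))) - 5) + 5 = -40] the outer +5 inverts by subtracting 5, so sub: (2*(2*(x - 9))) - 5 = -45.
Step 3. [(2*(2*(x - 9))) - 5 = -45] 5 comes off first (add 5), so sub: 2*(2*(x - 9)) = -40.
Step 4. [2*(2*(x - 9)) = -40] divide by the outer 2 ⇒ div: 2*(x - 9) = -20.
Step 5. [2*(x - 9) = -20] 2·(inner) — divide through by 2, so div: x - 9 = -10.
Step 6. [x - 9 = -10] peel the -9: add 9 from each side, so sub: x = -1.

Answer: x ∈ {-1}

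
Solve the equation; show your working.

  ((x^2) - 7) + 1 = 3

Step 1. [((x^2) - 7) + 1 = 3] peel the +1: subtract 1 from each side. So sub: (x^2) - 7 = 2.
Step 2. [(x^2) - 7 = 2] peel the -7: add 7 from each side ⇒ sub: x^2 = 9.
Step 3. [x^2 = 9] LHS squared, RHS 9 ≥ 0: apply √ (±) ⇒ sqrt: x = 3 or -3.

Answer: x ∈ {-3, 3}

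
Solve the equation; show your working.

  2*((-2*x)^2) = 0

Step 1. [2*((-2*x)^2) = 0] 2 out front; divide by 2, so div: (-2*x)^2 = 0.
Step 2. [(-2*x)^2 = 0] √ both sides: 0 ≥ 0 gives two branches, so sqrt: -2*x = 0.
Step 3. [-2*x = 0] -2 out front; divide by -2. So div: x = 0.

Answer: x ∈ {0}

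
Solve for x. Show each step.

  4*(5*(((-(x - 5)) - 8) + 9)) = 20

Step 1. [4*(5*(((-(x - 5)) - 8) + 9)) = 20] 4 out front; divide by 4, so div: 5*(((-(x - 5)) - 8) + 9) = 5.
Step 2. [5*(((-(x - 5)) - 8) + 9) = 5] divide by the outer 5, so div: ((-(x - 5)) - 8) + 9 = 1.
Step 3. [((-(x - 5)) - 8) + 9 = 1] subtract 9: x sits inside (… + 9) ⇒ sub: (-(x - 5)) - 8 = -8.
Step 4. [(-(x - 5)) - 8 = -8] add 8: x sits inside (… - 8), so sub: -(x - 5) = 0.
Step 5. [-(x - 5) = 0] flip signs both sides, so neg: x - 5 = 0.
Step 6. [x - 5 = 0] the outer -5 inverts by adding 5. So sub: x = 5.

Answer: x ∈ {5}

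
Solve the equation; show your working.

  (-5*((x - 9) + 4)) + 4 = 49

Step 1. [(-5*((x - 9) + 4)) + 4 = 49] subtract 4: x sits inside (… + 4), so sub: -5*((x - 9) + 4) = 45.
Step 2. [-5*((x - 9) + 4) = 45] -5·(inner) — divide through by -5, so div: (x - 9) + 4 = -9.
Step 3. [(x - 9) + 4 = -9] peel the +4: subtract 4 from each side, so sub: x - 9 = -13.
Step 4. [x - 9 = -13] 9 comes off first (add 9) ⇒ sub: x = -4.

Answer: x ∈ {-4}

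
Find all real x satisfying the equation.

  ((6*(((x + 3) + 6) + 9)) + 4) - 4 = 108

Step 1. [((6*(((x + 3) + 6) + 9)) + 4) - 4 = 108] the outer -4 inverts by adding 4. So sub: (6*(((x + 3) + 6) + 9)) + 4 = 112.
Step 2. [(6*(((x + 3) + 6) + 9)) + 4 = 112] peel the +4: subtract 4 from each side ⇒ sub: 6*(((x + 3) + 6) + 9) = 108.
Step 3. [6*(((x + 3) + 6) + 9) = 108] 6 out front; divide by 6. So div: ((x + 3) + 6) + 9 = 18.
Step 4. [((x + 3) + 6) + 9 = 18] peel the +9: subtract 9 from each side ⇒ sub: (x + 3) + 6 = 9.
Step 5. [(x + 3) + 6 = 9] the outer +6 inverts by subtracting 6, so sub: x + 3 = 3.
Step 6. [x + 3 = 3] subtract 3: x sits inside (… + 3) ⇒ sub: x = 0.

Answer: x ∈ {0}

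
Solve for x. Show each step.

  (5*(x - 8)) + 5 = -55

Step 1. [(5*(x - 8)) + 5 = -55] the outer +5 inverts by subtracting 5. So sub: 5*(x - 8) = -60.
Step 2. [5*(x - 8) = -60] leading coefficient 5: divide by 5. So div: x - 8 = -12.
Step 3. [x - 8 = -12] -8 is outermost — add 8 both sides. So sub: x = -4.

Answer: x ∈ {-4}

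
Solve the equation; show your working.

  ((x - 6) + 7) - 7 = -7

Step 1. [((x - 6) + 7) - 7 = -7] the outer -7 inverts by adding 7, so sub: (x - 6) + 7 = 0.
Step 2. [(x - 6) + 7 = 0] +7 is outermost — subtract 7 both sides. So sub: x - 6 = -7.
Step 3. [x - 6 = -7] peel the -6: add 6 from each side, so sub: x = -1.

Answer: x ∈ {-1}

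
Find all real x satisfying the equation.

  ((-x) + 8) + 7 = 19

Step 1. [((-x) + 8) + 7 = 19] peel the +7: subtract 7 from each side. So sub: (-x) + 8 = 12.
Step 2. [(-x) + 8 = 12] the outer +8 inverts by subtracting 8. So sub: -x = 4.
Step 3. [-x = 4] leading − — multiply by −1 ⇒ neg: x = -4.

Answer: x ∈ {-4}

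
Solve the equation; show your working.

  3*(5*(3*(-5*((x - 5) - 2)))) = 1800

Step 1. [3*(5*(3*(-5*((x - 5) - 2)))) = 1800] leading coefficient 3: divide by 3 ⇒ div: 5*(3*(-5*((x - 5) - 2))) = 600.
Step 2. [5*(3*(-5*((x - 5) - 2))) = 600] LHS = 5·(…); ÷5 both sides, so div: 3*(-5*((x - 5) - 2)) = 120.
Step 3. [3*(-5*((x - 5) - 2)) = 120] 3 out front; divide by 3 ⇒ div: -5*((x - 5) - 2) = 40.
Step 4. [-5*((x - 5) - 2) = 40] LHS = -5·(…); ÷-5 both sides, so div: (x - 5) - 2 = -8.
Step 5. [(x - 5) - 2 = -8] the outer -2 inverts by adding 2 ⇒ sub: x - 5 = -6.
Step 6. [x - 5 = -6] the outer -5 inverts by adding 5 ⇒ sub: x = -1.

Answer: x ∈ {-1}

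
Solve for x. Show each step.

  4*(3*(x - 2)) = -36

Step 1. [4*(3*(x - 2)) = -36] 4 out front; divide by 4. So div: 3*(x - 2) = -9.
Step 2. [3*(x - 2) = -9] divide by the outer 3, so div: x - 2 = -3.
Step 3. [x - 2 = -3] the outer -2 inverts by adding 2. So sub: x = -1.

Answer: x ∈ {-1}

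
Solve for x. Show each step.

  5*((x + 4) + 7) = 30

Step 1. [5*((x + 4) + 7) = 30] divide by the outer 5, so div: (x + 4) + 7 = 6.
Step 2. [(x + 4) + 7 = 6] +7 is outermost — subtract 7 both sides, so sub: x + 4 = -1.
Step 3. [x + 4 = -1] subtract 4: x sits inside (… + 4), so sub: x = -5.

Answer: x ∈ {-5}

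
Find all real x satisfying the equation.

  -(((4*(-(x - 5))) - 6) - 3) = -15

Step 1. [-(((4*(-(x - 5))) - 6) - 3) = -15] flip signs both sides, so neg: ((4*(-(x - 5))) - 6) - 3 = 15.
Step 2. [((4*(-(x - 5))) - 6) - 3 = 15] -3 is outermost — add 3 both sides, so sub: (4*(-(x - 5))) - 6 = 18.
Step 3. [(4*(-(x - 5))) - 6 = 18] add 6: x sits inside (… - 6), so sub: 4*(-(x - 5)) = 24.
Step 4. [4*(-(x - 5)) = 24] 4·(inner) — divide through by 4, so div: -(x - 5) = 6.
Step 5. [-(x - 5) = 6] leading − — multiply by −1 ⇒ neg: x - 5 = -6.
Step 6. [x - 5 = -6] the outer -5 inverts by adding 5. So sub: x = -1.

Answer: x ∈ {-1}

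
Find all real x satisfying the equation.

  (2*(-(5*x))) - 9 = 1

Step 1. [(2*(-(5*x))) - 9 = 1] -9 is outermost — add 9 both sides. So sub: 2*(-(5*x)) = 10.
Step 2. [2*(-(5*x)) = 10] LHS = 2·(…); ÷2 both sides. So div: -(5*x) = 5.
Step 3. [-(5*x) = 5] LHS negated; negate both sides, so neg: 5*x = -5.
Step 4. [5*x = -5] 5 out front; divide by 5. So div: x = -1.

Answer: x ∈ {-1}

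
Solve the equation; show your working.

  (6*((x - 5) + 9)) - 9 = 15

Step 1. [(6*((x - 5) + 9)) - 9 = 15] 9 comes off first (add 9). So sub: 6*((x - 5) + 9) = 24.
Step 2. [6*((x - 5) + 9) = 24] divide by the outer 6, so div: (x - 5) + 9 = 4.
Step 3. [(x - 5) + 9 = 4] peel the +9: subtract 9 from each side, so sub: x - 5 = -5.
Step 4. [x - 5 = -5] 5 comes off first (add 5) ⇒ sub: x = 0.

Answer: x ∈ {0}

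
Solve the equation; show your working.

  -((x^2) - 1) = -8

Step 1. [-((x^2) - 1) = -8] flip signs both sides. So neg: (x^2) - 1 = 8.
Step 2. [(x^2) - 1 = 8] -1 is outermost — add 1 both sides. So sub: x^2 = 9.
Step 3. [x^2 = 9] LHS squared, RHS 9 ≥ 0: apply √ (±) ⇒ sqrt: x = 3 or -3.

Answer: x ∈ {-3, 3}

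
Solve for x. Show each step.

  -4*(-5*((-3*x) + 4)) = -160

Step 1. [-4*(-5*((-3*x) + 4)) = -160] LHS = -4·(…); ÷-4 both sides ⇒ div: -5*((-3*x) + 4) = 40.
Step 2. [-5*((-3*x) + 4) = 40] divide by the outer -5. So div: (-3*x) + 4 = -8.
Step 3. [(-3*x) + 4 = -8] peel the +4: subtract 4 from each side. So sub: -3*x = -12.
Step 4. [-3*x = -12] -3·(inner) — divide through by -3, so div: x = 4.

Answer: x ∈ {4}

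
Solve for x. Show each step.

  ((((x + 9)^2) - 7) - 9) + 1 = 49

Step 1. [((((x + 9)^2) - 7) - 9) + 1 = 49] the outer +1 inverts by subtracting 1. So sub: (((x + 9)^2) - 7) - 9 = 48.
Step 2. [(((x + 9)^2) - 7) - 9 = 48] 9 comes off first (add 9) ⇒ sub: ((x + 9)^2) - 7 = 57.
Step 3. [((x + 9)^2) - 7 = 57] peel the -7: add 7 from each side, so sub: (x + 9)^2 = 64.
Step 4. [(x + 9)^2 = 64] 64 ≥ 0, LHS is (·)² — take ±√, so sqrt: x + 9 = 8 or -8.
Step 5. [x + 9 = 8 or -8] +9 is outermost — subtract 9 both sides ⇒ sub: x = -1 or -17.

Answer: x ∈ {-17, -1}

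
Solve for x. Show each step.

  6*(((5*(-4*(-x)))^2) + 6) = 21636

Step 1. [6*(((5*(-4*(-x)))^2) + 6) = 21636] 6·(inner) — divide through by 6. So div: ((5*(-4*(-x)))^2) + 6 = 3606.
Step 2. [((5*(-4*(-x)))^2) + 6 = 3606] subtract 6: x sits inside (… + 6). So sub: (5*(-4*(-x)))^2 = 3600.
Step 3. [(5*(-4*(-x)))^2 = 3600] 3600 ≥ 0, LHS is (·)² — take ±√. So sqrt: 5*(-4*(-x)) = 60 or -60.
Step 4. [5*(-4*(-x)) = 60 or -60] LHS = 5·(…); ÷5 both sides ⇒ div: -4*(-x) = 12 or -12.
Step 5. [-4*(-x) = 12 or -12] LHS = -4·(…); ÷-4 both sides. So div: -x = -3 or 3.
Step 6. [-x = -3 or 3] leading − — multiply by −1 ⇒ neg: x = 3 or -3.

Answer: x ∈ {-3, 3}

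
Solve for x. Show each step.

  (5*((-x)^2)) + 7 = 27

Step 1. [(5*((-x)^2)) + 7 = 27] 7 comes off first (subtract 7) ⇒ sub: 5*((-x)^2) = 20.
Step 2. [5*((-x)^2) = 20] leading coefficient 5: divide by 5 ⇒ div: (-x)^2 = 4.
Step 3. [(-x)^2 = 4] √ both sides: 4 ≥ 0 gives two branches. So sqrt: -x = 2 or -2.
Step 4. [-x = 2 or -2] LHS negated; negate both sides ⇒ neg: x = -2 or 2.

Answer: x ∈ {-2, 2}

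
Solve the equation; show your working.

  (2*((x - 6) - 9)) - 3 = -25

Step 1. [(2*((x - 6) - 9)) - 3 = -25] add 3: x sits inside (… - 3). So sub: 2*((x - 6) - 9) = -22.
Step 2. [2*((x - 6) - 9) = -22] divide by the outer 2. So div: (x - 6) - 9 = -11.
Step 3. [(x - 6) - 9 = -11] -9 is outermost — add 9 both sides ⇒ sub: x - 6 = -2.
Step 4. [x - 6 = -2] the outer -6 inverts by adding 6. So sub: x = 4.

Answer: x ∈ {4}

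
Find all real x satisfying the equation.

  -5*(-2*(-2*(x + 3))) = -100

Step 1. [-5*(-2*(-2*(x + 3))) = -100] divide by the outer -5 ⇒ div: -2*(-2*(x + 3)) = 20.
Step 2. [-2*(-2*(x + 3)) = 20] -2 out front; divide by -2, so div: -2*(x + 3) = -10.
Step 3. [-2*(x + 3) = -10] -2·(inner) — divide through by -2, so div: x + 3 = 5.
Step 4. [x + 3 = 5] +3 is outermost — subtract 3 both sides ⇒ sub: x = 2.

Answer: x ∈ {2}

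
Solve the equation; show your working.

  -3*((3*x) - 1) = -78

Step 1. [-3*((3*x) - 1) = -78] -3·(inner) — divide through by -3 ⇒ div: (3*x) - 1 = 26.
Step 2. [(3*x) - 1 = 26] add 1: x sits inside (… - 1) ⇒ sub: 3*x = 27.
Step 3. [3*x = 27] 3 out front; divide by 3. So div: x = 9.

Answer: x ∈ {9}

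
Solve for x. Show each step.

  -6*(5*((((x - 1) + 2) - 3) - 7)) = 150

Step 1. [-6*(5*((((x - 1) + 2) - 3) - 7)) = 150] -6·(inner) — divide through by -6 ⇒ div: 5*((((x - 1) + 2) - 3) - 7) = -25.
Step 2. [5*((((x - 1) + 2) - 3) - 7) = -25] leading coefficient 5: divide by 5 ⇒ div: (((x - 1) + 2) - 3) - 7 = -5.
Step 3. [(((x - 1) + 2) - 3) - 7 = -5] peel the -7: add 7 from each side, so sub: ((x - 1) + 2) - 3 = 2.
Step 4. [((x - 1) + 2) - 3 = 2] add 3: x sits inside (… - 3). So sub: (x - 1) + 2 = 5.
Step 5. [(x - 1) + 2 = 5] 2 comes off first (subtract 2). So sub: x - 1 = 3.
Step 6. [x - 1 = 3] add 1: x sits inside (… - 1). So sub: x = 4.

Answer: x ∈ {4}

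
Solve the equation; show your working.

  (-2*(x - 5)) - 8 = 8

Step 1. [(-2*(x - 5)) - 8 = 8] common factor -2 (LHS and 8) — divide through, so factor: (x - 5) + 4 = -4.
Step 2. [(x - 5) + 4 = -4] peel the +4: subtract 4 from each side, so sub: x - 5 = -8.
Step 3. [x - 5 = -8] the outer -5 inverts by adding 5. So sub: x = -3.

Answer: x ∈ {-3}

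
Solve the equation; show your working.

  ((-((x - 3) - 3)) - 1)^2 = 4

Step 1. [((-((x - 3) - 3)) - 1)^2 = 4] √ both sides: 4 ≥ 0 gives two branches. So sqrt: (-((x - 3) - 3)) - 1 = 2 or -2.
Step 2. [(-((x - 3) - 3)) - 1 = 2 or -2] -1 is outermost — add 1 both sides ⇒ sub: -((x - 3) - 3) = 3 or -1.
Step 3. [-((x - 3) - 3) = 3 or -1] LHS negated; negate both sides. So neg: (x - 3) - 3 = -3 or 1.
Step 4. [(x - 3) - 3 = -3 or 1] -3 is outermost — add 3 both sides. So sub: x - 3 = 0 or 4.
Step 5. [x - 3 = 0 or 4] add 3: x sits inside (… - 3) ⇒ sub: x = 3 or 7.

Answer: x ∈ {3, 7}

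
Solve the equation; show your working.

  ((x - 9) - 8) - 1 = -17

Step 1. [((x - 9) - 8) - 1 = -17] the outer -1 inverts by adding 1. So sub: (x - 9) - 8 = -16.
Step 2. [(x - 9) - 8 = -16] 8 comes off first (add 8), so sub: x - 9 = -8.
Step 3. [x - 9 = -8] the outer -9 inverts by adding 9 ⇒ sub: x = 1.

Answer: x ∈ {1}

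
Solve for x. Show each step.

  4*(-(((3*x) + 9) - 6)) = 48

Step 1. [4*(-(((3*x) + 9) - 6)) = 48] leading coefficient 4: divide by 4 ⇒ div: -(((3*x) + 9) - 6) = 12.
Step 2. [-(((3*x) + 9) - 6) = 12] leading − — multiply by −1. So neg: ((3*x) + 9) - 6 = -12.
Step 3. [((3*x) + 9) - 6 = -12] -6 is outermost — add 6 both sides. So sub: (3*x) + 9 = -6.
Step 4. [(3*x) + 9 = -6] 3 divides every term; factor it out, so factor: x + 3 = -2.
Step 5. [x + 3 = -2] peel the +3: subtract 3 from each side. So sub: x = -5.

Answer: x ∈ {-5}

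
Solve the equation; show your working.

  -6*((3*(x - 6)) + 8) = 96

Step 1. [-6*((3*(x - 6)) + 8) = 96] -6·(inner) — divide through by -6. So div: (3*(x - 6)) + 8 = -16.
Step 2. [(3*(x - 6)) + 8 = -16] the outer +8 inverts by subtracting 8, so sub: 3*(x - 6) = -24.
Step 3. [3*(x - 6) = -24] 3 out front; divide by 3. So div: x - 6 = -8.
Step 4. [x - 6 = -8] peel the -6: add 6 from each side ⇒ sub: x = -2.

Answer: x ∈ {-2}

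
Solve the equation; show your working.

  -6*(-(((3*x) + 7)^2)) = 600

Step 1. [-6*(-(((3*x) + 7)^2)) = 600] LHS = -6·(…); ÷-6 both sides. So div: -(((3*x) + 7)^2) = -100.
Step 2. [-(((3*x) + 7)^2) = -100] leading − — multiply by −1 ⇒ neg: ((3*x) + 7)^2 = 100.
Step 3. [((3*x) + 7)^2 = 100] LHS squared, RHS 100 ≥ 0: apply √ (±), so sqrt: (3*x) + 7 = 10 or -10.
Step 4. [(3*x) + 7 = 10 or -10] peel the +7: subtract 7 from each side, so sub: 3*x = 3 or -17.
Step 5. [3*x = 3 or -17] divide by the outer 3. So div: x = 1 or -17/3.

Answer: x ∈ {-17/3, 1}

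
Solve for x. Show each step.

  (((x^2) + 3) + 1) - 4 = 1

Step 1. [(((x^2) + 3) + 1) - 4 = 1] the outer -4 inverts by adding 4, so sub: ((x^2) + 3) + 1 = 5.
Step 2. [((x^2) + 3) + 1 = 5] the outer +1 inverts by subtracting 1. So sub: (x^2) + 3 = 4.
Step 3. [(x^2) + 3 = 4] the outer +3 inverts by subtracting 3, so sub: x^2 = 1.
Step 4. [x^2 = 1] √ both sides: 1 ≥ 0 gives two branches. So sqrt: x = 1 or -1.

Answer: x ∈ {-1, 1}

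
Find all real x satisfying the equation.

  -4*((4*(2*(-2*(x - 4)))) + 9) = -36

Step 1. [-4*((4*(2*(-2*(x - 4)))) + 9) = -36] LHS = -4·(…); ÷-4 both sides. So div: (4*(2*(-2*(x - 4)))) + 9 = 9.
Step 2. [(4*(2*(-2*(x - 4)))) + 9 = 9] peel the +9: subtract 9 from each side ⇒ sub: 4*(2*(-2*(x - 4))) = 0.
Step 3. [4*(2*(-2*(x - 4))) = 0] leading coefficient 4: divide by 4 ⇒ div: 2*(-2*(x - 4)) = 0.
Step 4. [2*(-2*(x - 4)) = 0] divide by the outer 2. So div: -2*(x - 4) = 0.
Step 5. [-2*(x - 4) = 0] -2·(inner) — divide through by -2, so div: x - 4 = 0.
Step 6. [x - 4 = 0] add 4: x sits inside (… - 4) ⇒ sub: x = 4.

Answer: x ∈ {4}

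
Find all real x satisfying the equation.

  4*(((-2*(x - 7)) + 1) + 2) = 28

Step 1. [4*(((-2*(x - 7)) + 1) + 2) = 28] LHS = 4·(…); ÷4 both sides, so div: ((-2*(x - 7)) + 1) + 2 = 7.
Step 2. [((-2*(x - 7)) + 1) + 2 = 7] +2 is outermost — subtract 2 both sides, so sub: (-2*(x - 7)) + 1 = 5.
Step 3. [(-2*(x - 7)) + 1 = 5] 1 comes off first (subtract 1) ⇒ sub: -2*(x - 7) = 4.
Step 4. [-2*(x - 7) = 4] divide by the outer -2. So div: x - 7 = -2.
Step 5. [x - 7 = -2] peel the -7: add 7 from each side ⇒ sub: x = 5.

Answer: x ∈ {5}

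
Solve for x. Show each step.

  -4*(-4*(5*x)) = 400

Step 1. [-4*(-4*(5*x)) = 400] divide by the outer -4 ⇒ div: -4*(5*x) = -100.
Step 2. [-4*(5*x) = -100] -4·(inner) — divide through by -4. So div: 5*x = 25.
Step 3. [5*x = 25] 5·(inner) — divide through by 5 ⇒ div: x = 5.

Answer: x ∈ {5}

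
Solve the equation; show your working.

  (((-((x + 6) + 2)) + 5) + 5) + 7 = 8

Step 1. [(((-((x + 6) + 2)) + 5) + 5) + 7 = 8] +7 is outermost — subtract 7 both sides, so sub: ((-((x + 6) + 2)) + 5) + 5 = 1.
Step 2. [((-((x + 6) + 2)) + 5) + 5 = 1] +5 is outermost — subtract 5 both sides, so sub: (-((x + 6) + 2)) + 5 = -4.
Step 3. [(-((x + 6) + 2)) + 5 = -4] peel the +5: subtract 5 from each side. So sub: -((x + 6) + 2) = -9.
Step 4. [-((x + 6) + 2) = -9] LHS negated; negate both sides ⇒ neg: (x + 6) + 2 = 9.
Step 5. [(x + 6) + 2 = 9] 2 comes off first (subtract 2), so sub: x + 6 = 7.
Step 6. [x + 6 = 7] peel the +6: subtract 6 from each side, so sub: x = 1.

Answer: x ∈ {1}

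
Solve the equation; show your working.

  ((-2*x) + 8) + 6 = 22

Step 1. [((-2*x) + 8) + 6 = 22] subtract 6: x sits inside (… + 6). So sub: (-2*x) + 8 = 16.
Step 2. [(-2*x) + 8 = 16] -2 divides every term; factor it out, so factor: x - 4 = -8.
Step 3. [x - 4 = -8] add 4: x sits inside (… - 4). So sub: x = -4.

Answer: x ∈ {-4}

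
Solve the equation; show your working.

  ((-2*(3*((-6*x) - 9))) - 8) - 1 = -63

Step 1. [((-2*(3*((-6*x) - 9))) - 8) - 1 = -63] the outer -1 inverts by adding 1 ⇒ sub: (-2*(3*((-6*x) - 9))) - 8 = -62.
Step 2. [(-2*(3*((-6*x) - 9))) - 8 = -62] peel the -8: add 8 from each side, so sub: -2*(3*((-6*x) - 9)) = -54.
Step 3. [-2*(3*((-6*x) - 9)) = -54] leading coefficient -2: divide by -2 ⇒ div: 3*((-6*x) - 9) = 27.
Step 4. [3*((-6*x) - 9) = 27] leading coefficient 3: divide by 3, so div: (-6*x) - 9 = 9.
Step 5. [(-6*x) - 9 = 9] 9 comes off first (add 9). So sub: -6*x = 18.
Step 6. [-6*x = 18] leading coefficient -6: divide by -6 ⇒ div: x = -3.

Answer: x ∈ {-3}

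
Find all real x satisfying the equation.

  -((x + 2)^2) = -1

Step 1. [-((x + 2)^2) = -1] leading − — multiply by −1. So neg: (x + 2)^2 = 1.
Step 2. [(x + 2)^2 = 1] LHS squared, RHS 1 ≥ 0: apply √ (±) ⇒ sqrt: x + 2 = 1 or -1.
Step 3. [x + 2 = 1 or -1] subtract 2: x sits inside (… + 2), so sub: x = -1 or -3.

Answer: x ∈ {-3, -1}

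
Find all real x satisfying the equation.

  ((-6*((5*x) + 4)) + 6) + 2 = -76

Step 1. [((-6*((5*x) + 4)) + 6) + 2 = -76] the outer +2 inverts by subtracting 2, so sub: (-6*((5*x) + 4)) + 6 = -78.
Step 2. [(-6*((5*x) + 4)) + 6 = -78] 6 comes off first (subtract 6). So sub: -6*((5*x) + 4) = -84.
Step 3. [-6*((5*x) + 4) = -84] leading coefficient -6: divide by -6, so div: (5*x) + 4 = 14.
Step 4. [(5*x) + 4 = 14] +4 is outermost — subtract 4 both sides, so sub: 5*x = 10.
Step 5. [5*x = 10] 5·(inner) — divide through by 5 ⇒ div: x = 2.

Answer: x ∈ {2}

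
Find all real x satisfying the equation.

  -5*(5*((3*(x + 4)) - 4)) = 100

Step 1. [-5*(5*((3*(x + 4)) - 4)) = 100] -5·(inner) — divide through by -5, so div: 5*((3*(x + 4)) - 4) = -20.
Step 2. [5*((3*(x + 4)) - 4) = -20] 5·(inner) — divide through by 5. So div: (3*(x + 4)) - 4 = -4.
Step 3. [(3*(x + 4)) - 4 = -4] 4 comes off first (add 4), so sub: 3*(x + 4) = 0.
Step 4. [3*(x + 4) = 0] 3 out front; divide by 3. So div: x + 4 = 0.
Step 5. [x + 4 = 0] subtract 4: x sits inside (… + 4), so sub: x = -4.

Answer: x ∈ {-4}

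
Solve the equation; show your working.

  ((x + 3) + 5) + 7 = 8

Step 1. [((x + 3) + 5) + 7 = 8] subtract 7: x sits inside (… + 7), so sub: (x + 3) + 5 = 1.
Step 2. [(x + 3) + 5 = 1] subtract 5: x sits inside (… + 5). So sub: x + 3 = -4.
Step 3. [x + 3 = -4] subtract 3: x sits inside (… + 3). So sub: x = -7.

Answer: x ∈ {-7}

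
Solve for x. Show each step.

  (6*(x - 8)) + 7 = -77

Step 1. [(6*(x - 8)) + 7 = -77] the outer +7 inverts by subtracting 7, so sub: 6*(x - 8) = -84.
Step 2. [6*(x - 8) = -84] LHS = 6·(…); ÷6 both sides ⇒ div: x - 8 = -14.
Step 3. [x - 8 = -14] peel the -8: add 8 from each side, so sub: x = -6.

Answer: x ∈ {-6}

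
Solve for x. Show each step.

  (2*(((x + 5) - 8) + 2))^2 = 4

Step 1. [(2*(((x + 5) - 8) + 2))^2 = 4] 4 ≥ 0, LHS is (·)² — take ±√. So sqrt: 2*(((x + 5) - 8) + 2) = 2 or -2.
Step 2. [2*(((x + 5) - 8) + 2) = 2 or -2] divide by the outer 2. So div: ((x + 5) - 8) + 2 = 1 or -1.
Step 3. [((x + 5) - 8) + 2 = 1 or -1] subtract 2: x sits inside (… + 2), so sub: (x + 5) - 8 = -1 or -3.
Step 4. [(x + 5) - 8 = -1 or -3] the outer -8 inverts by adding 8, so sub: x + 5 = 7 or 5.
Step 5. [x + 5 = 7 or 5] +5 is outermost — subtract 5 both sides. So sub: x = 2 or 0.

Answer: x ∈ {0, 2}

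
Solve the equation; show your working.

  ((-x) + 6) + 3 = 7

Step 1. [((-x) + 6) + 3 = 7] +3 is outermost — subtract 3 both sides ⇒ sub: (-x) + 6 = 4.
Step 2. [(-x) + 6 = 4] 6 comes off first (subtract 6) ⇒ sub: -x = -2.
Step 3. [-x = -2] flip signs both sides, so neg: x = 2.

Answer: x ∈ {2}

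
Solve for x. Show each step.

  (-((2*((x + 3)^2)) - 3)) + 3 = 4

Step 1. [(-((2*((x + 3)^2)) - 3)) + 3 = 4] peel the +3: subtract 3 from each side. So sub: -((2*((x + 3)^2)) - 3) = 1.
Step 2. [-((2*((x + 3)^2)) - 3) = 1] flip signs both sides ⇒ neg: (2*((x + 3)^2)) - 3 = -1.
Step 3. [(2*((x + 3)^2)) - 3 = -1] -3 is outermost — add 3 both sides. So sub: 2*((x + 3)^2) = 2.
Step 4. [2*((x + 3)^2) = 2] divide by the outer 2 ⇒ div: (x + 3)^2 = 1.
Step 5. [(x + 3)^2 = 1] 1 ≥ 0, LHS is (·)² — take ±√ ⇒ sqrt: x + 3 = 1 or -1.
Step 6. [x + 3 = 1 or -1] subtract 3: x sits inside (… + 3), so sub: x = -2 or -4.

Answer: x ∈ {-4, -2}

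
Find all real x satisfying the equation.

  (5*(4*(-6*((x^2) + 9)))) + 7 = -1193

Step 1. [(5*(4*(-6*((x^2) + 9)))) + 7 = -1193] subtract 7: x sits inside (… + 7). So sub: 5*(4*(-6*((x^2) + 9))) = -1200.
Step 2. [5*(4*(-6*((x^2) + 9))) = -1200] 5·(inner) — divide through by 5 ⇒ div: 4*(-6*((x^2) + 9)) = -240.
Step 3. [4*(-6*((x^2) + 9)) = -240] divide by the outer 4 ⇒ div: -6*((x^2) + 9) = -60.
Step 4. [-6*((x^2) + 9) = -60] LHS = -6·(…); ÷-6 both sides, so div: (x^2) + 9 = 10.
Step 5. [(x^2) + 9 = 10] the outer +9 inverts by subtracting 9. So sub: x^2 = 1.
Step 6. [x^2 = 1] √ both sides: 1 ≥ 0 gives two branches ⇒ sqrt: x = 1 or -1.

Answer: x ∈ {-1, 1}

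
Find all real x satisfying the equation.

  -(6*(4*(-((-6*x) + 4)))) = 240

Step 1. [-(6*(4*(-((-6*x) + 4)))) = 240] flip signs both sides. So neg: 6*(4*(-((-6*x) + 4))) = -240.
Step 2. [6*(4*(-((-6*x) + 4))) = -240] leading coefficient 6: divide by 6 ⇒ div: 4*(-((-6*x) + 4)) = -40.
Step 3. [4*(-((-6*x) + 4)) = -40] 4 out front; divide by 4. So div: -((-6*x) + 4) = -10.
Step 4. [-((-6*x) + 4) = -10] leading − — multiply by −1 ⇒ neg: (-6*x) + 4 = 10.
Step 5. [(-6*x) + 4 = 10] subtract 4: x sits inside (… + 4) ⇒ sub: -6*x = 6.
Step 6. [-6*x = 6] leading coefficient -6: divide by -6 ⇒ div: x = -1.

Answer: x ∈ {-1}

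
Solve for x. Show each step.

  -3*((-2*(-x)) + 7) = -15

Step 1. [-3*((-2*(-x)) + 7) = -15] leading coefficient -3: divide by -3, so div: (-2*(-x)) + 7 = 5.
Step 2. [(-2*(-x)) + 7 = 5] 7 comes off first (subtract 7). So sub: -2*(-x) = -2.
Step 3. [-2*(-x) = -2] leading coefficient -2: divide by -2 ⇒ div: -x = 1.
Step 4. [-x = 1] flip signs both sides, so neg: x = -1.

Answer: x ∈ {-1}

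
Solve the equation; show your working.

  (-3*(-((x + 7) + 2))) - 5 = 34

Step 1. [(-3*(-((x + 7) + 2))) - 5 = 34] add 5: x sits inside (… - 5), so sub: -3*(-((x + 7) + 2)) = 39.
Step 2. [-3*(-((x + 7) + 2)) = 39] divide by the outer -3 ⇒ div: -((x + 7) + 2) = -13.
Step 3. [-((x + 7) + 2) = -13] flip signs both sides. So neg: (x + 7) + 2 = 13.
Step 4. [(x + 7) + 2 = 13] peel the +2: subtract 2 from each side. So sub: x + 7 = 11.
Step 5. [x + 7 = 11] the outer +7 inverts by subtracting 7, so sub: x = 4.

Answer: x ∈ {4}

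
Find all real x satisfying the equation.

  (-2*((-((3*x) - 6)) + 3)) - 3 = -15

Step 1. [(-2*((-((3*x) - 6)) + 3)) - 3 = -15] the outer -3 inverts by adding 3 ⇒ sub: -2*((-((3*x) - 6)) + 3) = -12.
Step 2. [-2*((-((3*x) - 6)) + 3) = -12] LHS = -2·(…); ÷-2 both sides. So div: (-((3*x) - 6)) + 3 = 6.
Step 3. [(-((3*x) - 6)) + 3 = 6] +3 is outermost — subtract 3 both sides, so sub: -((3*x) - 6) = 3.
Step 4. [-((3*x) - 6) = 3] LHS negated; negate both sides. So neg: (3*x) - 6 = -3.
Step 5. [(3*x) - 6 = -3] 3 | LHS and 3 | -3: pull 3 out ⇒ factor: x - 2 = -1.
Step 6. [x - 2 = -1] the outer -2 inverts by adding 2 ⇒ sub: x = 1.

Answer: x ∈ {1}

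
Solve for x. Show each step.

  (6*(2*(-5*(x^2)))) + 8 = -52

Step 1. [(6*(2*(-5*(x^2)))) + 8 = -52] peel the +8: subtract 8 from each side, so sub: 6*(2*(-5*(x^2))) = -60.
Step 2. [6*(2*(-5*(x^2))) = -60] 6·(inner) — divide through by 6. So div: 2*(-5*(x^2)) = -10.
Step 3. [2*(-5*(x^2)) = -10] LHS = 2·(…); ÷2 both sides ⇒ div: -5*(x^2) = -5.
Step 4. [-5*(x^2) = -5] divide by the outer -5, so div: x^2 = 1.
Step 5. [x^2 = 1] √ both sides: 1 ≥ 0 gives two branches. So sqrt: x = 1 or -1.

Answer: x ∈ {-1, 1}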